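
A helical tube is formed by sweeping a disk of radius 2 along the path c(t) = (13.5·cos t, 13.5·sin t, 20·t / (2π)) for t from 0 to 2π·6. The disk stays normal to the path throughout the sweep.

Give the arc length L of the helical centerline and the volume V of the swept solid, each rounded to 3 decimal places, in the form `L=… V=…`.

2πR = 2π·13.5 = 84.823002
per-turn = √(84.823002² + 20²) = √(7194.9416 + 400) = √7594.9416 = 87.148962
L = 6 × 87.148962 = 522.893773
V = π·2² × L = 12.566371 × 522.893773 = 6570.876944

L=522.894 V=6570.877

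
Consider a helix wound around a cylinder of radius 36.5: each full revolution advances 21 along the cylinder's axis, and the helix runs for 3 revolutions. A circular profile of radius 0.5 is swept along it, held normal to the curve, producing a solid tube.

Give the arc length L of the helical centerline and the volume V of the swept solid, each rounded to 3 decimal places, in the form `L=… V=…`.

L=690.887 V=542.622

2πR = 2π·36.5 = 229.336264
per-turn = √(229.336264² + 21²) = √(52595.1219 + 441) = √53036.1219 = 230.295727
L = 3 × 230.295727 = 690.887181
V = π·0.5² × L = 0.785398 × 690.887181 = 542.621523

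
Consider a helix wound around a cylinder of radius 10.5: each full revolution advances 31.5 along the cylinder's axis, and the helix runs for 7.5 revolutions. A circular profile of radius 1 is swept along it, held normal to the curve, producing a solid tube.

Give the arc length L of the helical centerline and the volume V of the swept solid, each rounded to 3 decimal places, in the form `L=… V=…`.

L=548.308 V=1722.561

2πR = 2π·10.5 = 65.973446
per-turn = √(65.973446² + 31.5²) = √(4352.4955 + 992.25) = √5344.7455 = 73.107767
L = 7.5 × 73.107767 = 548.308250
V = π·1² × L = 3.141593 × 548.308250 = 1722.561169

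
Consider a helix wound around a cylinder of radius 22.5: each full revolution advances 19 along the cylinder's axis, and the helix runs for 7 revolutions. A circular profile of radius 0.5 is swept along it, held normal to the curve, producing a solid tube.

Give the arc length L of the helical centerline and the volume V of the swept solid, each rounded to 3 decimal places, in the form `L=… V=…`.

2πR = 2π·22.5 = 141.371669
per-turn = √(141.371669² + 19²) = √(19985.9489 + 361) = √20346.9489 = 142.642732
L = 7 × 142.642732 = 998.499122
V = π·0.5² × L = 0.785398 × 998.499122 = 784.219377

L=998.499 V=784.219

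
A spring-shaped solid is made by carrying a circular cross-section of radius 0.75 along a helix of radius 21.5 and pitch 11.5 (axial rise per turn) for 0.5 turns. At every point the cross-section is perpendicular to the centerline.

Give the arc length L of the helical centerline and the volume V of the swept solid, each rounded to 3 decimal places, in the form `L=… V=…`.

2πR = 2π·21.5 = 135.088484
per-turn = √(135.088484² + 11.5²) = √(18248.8985 + 132.25) = √18381.1485 = 135.577094
L = 0.5 × 135.577094 = 67.788547
V = π·0.75² × L = 1.767146 × 67.788547 = 119.792251

L=67.789 V=119.792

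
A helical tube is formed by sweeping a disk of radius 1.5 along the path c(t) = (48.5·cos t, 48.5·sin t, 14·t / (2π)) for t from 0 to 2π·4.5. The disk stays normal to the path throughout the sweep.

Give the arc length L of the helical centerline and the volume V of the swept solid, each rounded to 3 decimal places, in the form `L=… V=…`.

2πR = 2π·48.5 = 304.734487
per-turn = √(304.734487² + 14²) = √(92863.1078 + 196) = √93059.1078 = 305.055909
L = 4.5 × 305.055909 = 1372.751592
V = π·1.5² × L = 7.068583 × 1372.751592 = 9703.409212

L=1372.752 V=9703.409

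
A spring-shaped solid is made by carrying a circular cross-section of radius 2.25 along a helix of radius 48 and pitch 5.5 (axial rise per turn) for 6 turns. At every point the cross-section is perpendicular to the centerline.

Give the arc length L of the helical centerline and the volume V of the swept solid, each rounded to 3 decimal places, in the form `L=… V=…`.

L=1809.858 V=28784.552

2πR = 2π·48 = 301.592895
per-turn = √(301.592895² + 5.5²) = √(90958.2742 + 30.25) = √90988.5242 = 301.643041
L = 6 × 301.643041 = 1809.858246
V = π·2.25² × L = 15.904313 × 1809.858246 = 28784.551680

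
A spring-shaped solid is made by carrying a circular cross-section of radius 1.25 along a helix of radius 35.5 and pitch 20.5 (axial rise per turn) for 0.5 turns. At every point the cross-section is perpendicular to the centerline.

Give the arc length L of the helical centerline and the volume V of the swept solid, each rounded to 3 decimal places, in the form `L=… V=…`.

2πR = 2π·35.5 = 223.053078
per-turn = √(223.053078² + 20.5²) = √(49752.6758 + 420.25) = √50172.9258 = 223.993138
L = 0.5 × 223.993138 = 111.996569
V = π·1.25² × L = 4.908739 × 111.996569 = 549.761872

L=111.997 V=549.762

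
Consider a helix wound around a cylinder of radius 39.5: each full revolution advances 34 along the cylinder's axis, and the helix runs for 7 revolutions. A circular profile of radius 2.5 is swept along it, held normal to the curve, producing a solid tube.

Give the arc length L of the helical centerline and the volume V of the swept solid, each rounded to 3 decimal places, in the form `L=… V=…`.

L=1753.527 V=34430.427

2πR = 2π·39.5 = 248.185820
per-turn = √(248.185820² + 34²) = √(61596.2011 + 1156) = √62752.2011 = 250.503894
L = 7 × 250.503894 = 1753.527260
V = π·2.5² × L = 19.634954 × 1753.527260 = 34430.427241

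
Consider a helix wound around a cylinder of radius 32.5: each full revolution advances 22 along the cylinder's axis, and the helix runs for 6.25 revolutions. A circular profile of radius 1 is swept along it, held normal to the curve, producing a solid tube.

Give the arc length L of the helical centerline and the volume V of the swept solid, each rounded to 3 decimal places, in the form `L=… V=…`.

2πR = 2π·32.5 = 204.203522
per-turn = √(204.203522² + 22²) = √(41699.0786 + 484) = √42183.0786 = 205.385196
L = 6.25 × 205.385196 = 1283.657473
V = π·1² × L = 3.141593 × 1283.657473 = 4032.728886

L=1283.657 V=4032.729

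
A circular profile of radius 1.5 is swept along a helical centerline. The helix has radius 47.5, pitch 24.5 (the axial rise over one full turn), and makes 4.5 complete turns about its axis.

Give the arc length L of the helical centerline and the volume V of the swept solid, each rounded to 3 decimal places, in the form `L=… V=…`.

2πR = 2π·47.5 = 298.451302
per-turn = √(298.451302² + 24.5²) = √(89073.1797 + 600.25) = √89673.4297 = 299.455222
L = 4.5 × 299.455222 = 1347.548497
V = π·1.5² × L = 7.068583 × 1347.548497 = 9525.259032

L=1347.548 V=9525.259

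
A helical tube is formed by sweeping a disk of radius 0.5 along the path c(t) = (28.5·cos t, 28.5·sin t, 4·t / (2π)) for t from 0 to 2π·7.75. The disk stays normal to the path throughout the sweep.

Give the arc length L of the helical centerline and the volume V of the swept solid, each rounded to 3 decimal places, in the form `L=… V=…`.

L=1388.145 V=1090.246

2πR = 2π·28.5 = 179.070781
per-turn = √(179.070781² + 4²) = √(32066.3447 + 16) = √32082.3447 = 179.115451
L = 7.75 × 179.115451 = 1388.144743
V = π·0.5² × L = 0.785398 × 1388.144743 = 1090.246332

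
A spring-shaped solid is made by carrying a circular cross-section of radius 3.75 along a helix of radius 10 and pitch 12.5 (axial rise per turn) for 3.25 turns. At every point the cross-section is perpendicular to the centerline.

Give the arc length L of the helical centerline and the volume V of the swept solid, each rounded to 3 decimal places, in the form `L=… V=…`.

2πR = 2π·10 = 62.831853
per-turn = √(62.831853² + 12.5²) = √(3947.8418 + 156.25) = √4104.0918 = 64.063186
L = 3.25 × 64.063186 = 208.205353
V = π·3.75² × L = 44.178647 × 208.205353 = 9198.230751

L=208.205 V=9198.231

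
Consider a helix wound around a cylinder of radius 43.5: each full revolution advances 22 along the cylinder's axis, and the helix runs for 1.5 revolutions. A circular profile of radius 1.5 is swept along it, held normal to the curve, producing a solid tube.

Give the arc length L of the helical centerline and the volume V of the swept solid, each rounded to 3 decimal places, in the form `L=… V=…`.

2πR = 2π·43.5 = 273.318561
per-turn = √(273.318561² + 22²) = √(74703.0357 + 484) = √75187.0357 = 274.202545
L = 1.5 × 274.202545 = 411.303818
V = π·1.5² × L = 7.068583 × 411.303818 = 2907.335366

L=411.304 V=2907.335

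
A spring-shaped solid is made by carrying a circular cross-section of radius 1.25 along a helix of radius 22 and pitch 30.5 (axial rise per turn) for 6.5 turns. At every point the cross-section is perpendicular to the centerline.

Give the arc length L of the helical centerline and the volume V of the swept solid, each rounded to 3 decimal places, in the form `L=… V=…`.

L=920.107 V=4516.566

2πR = 2π·22 = 138.230077
per-turn = √(138.230077² + 30.5²) = √(19107.5541 + 930.25) = √20037.8041 = 141.554951
L = 6.5 × 141.554951 = 920.107181
V = π·1.25² × L = 4.908739 × 920.107181 = 4516.565562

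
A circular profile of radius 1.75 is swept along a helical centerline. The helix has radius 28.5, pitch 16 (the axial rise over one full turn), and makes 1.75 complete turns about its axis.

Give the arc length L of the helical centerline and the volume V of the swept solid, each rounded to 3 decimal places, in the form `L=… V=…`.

L=314.622 V=3027.021

2πR = 2π·28.5 = 179.070781
per-turn = √(179.070781² + 16²) = √(32066.3447 + 256) = √32322.3447 = 179.784161
L = 1.75 × 179.784161 = 314.622282
V = π·1.75² × L = 9.621128 × 314.622282 = 3027.021095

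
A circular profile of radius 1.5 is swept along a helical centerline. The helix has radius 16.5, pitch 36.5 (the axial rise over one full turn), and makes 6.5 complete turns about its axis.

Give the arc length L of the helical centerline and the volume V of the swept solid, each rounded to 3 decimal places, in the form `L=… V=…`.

L=714.416 V=5049.911

2πR = 2π·16.5 = 103.672558
per-turn = √(103.672558² + 36.5²) = √(10747.9992 + 1332.25) = √12080.2492 = 109.910187
L = 6.5 × 109.910187 = 714.416215
V = π·1.5² × L = 7.068583 × 714.416215 = 5049.910649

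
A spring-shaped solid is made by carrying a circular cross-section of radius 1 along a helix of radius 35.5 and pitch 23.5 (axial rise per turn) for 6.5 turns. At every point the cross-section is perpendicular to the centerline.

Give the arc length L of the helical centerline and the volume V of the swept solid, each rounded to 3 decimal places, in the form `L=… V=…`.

2πR = 2π·35.5 = 223.053078
per-turn = √(223.053078² + 23.5²) = √(49752.6758 + 552.25) = √50304.9258 = 224.287596
L = 6.5 × 224.287596 = 1457.869375
V = π·1² × L = 3.141593 × 1457.869375 = 4580.031718

L=1457.869 V=4580.032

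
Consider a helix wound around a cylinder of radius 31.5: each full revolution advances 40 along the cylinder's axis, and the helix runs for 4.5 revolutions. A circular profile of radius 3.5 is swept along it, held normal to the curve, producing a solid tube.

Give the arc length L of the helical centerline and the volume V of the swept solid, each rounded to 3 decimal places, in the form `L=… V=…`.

2πR = 2π·31.5 = 197.920337
per-turn = √(197.920337² + 40²) = √(39172.4599 + 1600) = √40772.4599 = 201.921915
L = 4.5 × 201.921915 = 908.648619
V = π·3.5² × L = 38.484510 × 908.648619 = 34968.896860

L=908.649 V=34968.897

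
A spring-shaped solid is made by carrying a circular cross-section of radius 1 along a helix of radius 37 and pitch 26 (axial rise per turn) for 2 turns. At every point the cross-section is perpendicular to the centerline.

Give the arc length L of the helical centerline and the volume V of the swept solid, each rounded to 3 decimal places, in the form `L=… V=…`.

2πR = 2π·37 = 232.477856
per-turn = √(232.477856² + 26²) = √(54045.9537 + 676) = √54721.9537 = 233.927240
L = 2 × 233.927240 = 467.854480
V = π·1² × L = 3.141593 × 467.854480 = 1469.808198

L=467.854 V=1469.808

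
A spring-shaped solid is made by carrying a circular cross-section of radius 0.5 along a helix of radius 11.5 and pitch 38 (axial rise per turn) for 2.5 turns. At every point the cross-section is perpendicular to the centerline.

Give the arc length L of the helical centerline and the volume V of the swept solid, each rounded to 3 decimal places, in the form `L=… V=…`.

L=204.099 V=160.299

2πR = 2π·11.5 = 72.256631
per-turn = √(72.256631² + 38²) = √(5221.0207 + 1444) = √6665.0207 = 81.639578
L = 2.5 × 81.639578 = 204.098945
V = π·0.5² × L = 0.785398 × 204.098945 = 160.298937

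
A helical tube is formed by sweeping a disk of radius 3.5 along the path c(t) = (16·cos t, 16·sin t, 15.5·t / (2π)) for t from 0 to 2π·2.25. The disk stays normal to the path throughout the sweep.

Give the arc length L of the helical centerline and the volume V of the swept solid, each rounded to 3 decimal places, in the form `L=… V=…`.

2πR = 2π·16 = 100.530965
per-turn = √(100.530965² + 15.5²) = √(10106.4749 + 240.25) = √10346.7249 = 101.718852
L = 2.25 × 101.718852 = 228.867418
V = π·3.5² × L = 38.484510 × 228.867418 = 8807.850423

L=228.867 V=8807.850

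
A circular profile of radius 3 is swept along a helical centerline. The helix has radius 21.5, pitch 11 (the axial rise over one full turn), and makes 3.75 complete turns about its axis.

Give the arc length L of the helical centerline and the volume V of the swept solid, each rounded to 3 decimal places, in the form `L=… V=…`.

2πR = 2π·21.5 = 135.088484
per-turn = √(135.088484² + 11²) = √(18248.8985 + 121) = √18369.8985 = 135.535599
L = 3.75 × 135.535599 = 508.258495
V = π·3² × L = 28.274334 × 508.258495 = 14370.670399

L=508.258 V=14370.670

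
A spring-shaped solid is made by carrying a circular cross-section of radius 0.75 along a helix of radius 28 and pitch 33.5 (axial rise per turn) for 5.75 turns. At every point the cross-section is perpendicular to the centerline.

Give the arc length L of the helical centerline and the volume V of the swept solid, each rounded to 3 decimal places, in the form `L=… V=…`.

L=1029.769 V=1819.752

2πR = 2π·28 = 175.929189
per-turn = √(175.929189² + 33.5²) = √(30951.0794 + 1122.25) = √32073.3294 = 179.090283
L = 5.75 × 179.090283 = 1029.769126
V = π·0.75² × L = 1.767146 × 1029.769126 = 1819.752256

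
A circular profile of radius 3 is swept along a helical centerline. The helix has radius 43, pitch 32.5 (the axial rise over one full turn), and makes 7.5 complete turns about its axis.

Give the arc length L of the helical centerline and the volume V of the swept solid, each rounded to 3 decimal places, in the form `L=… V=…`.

L=2040.935 V=57706.081

2πR = 2π·43 = 270.176968
per-turn = √(270.176968² + 32.5²) = √(72995.5942 + 1056.25) = √74051.8442 = 272.124685
L = 7.5 × 272.124685 = 2040.935137
V = π·3² × L = 28.274334 × 2040.935137 = 57706.081496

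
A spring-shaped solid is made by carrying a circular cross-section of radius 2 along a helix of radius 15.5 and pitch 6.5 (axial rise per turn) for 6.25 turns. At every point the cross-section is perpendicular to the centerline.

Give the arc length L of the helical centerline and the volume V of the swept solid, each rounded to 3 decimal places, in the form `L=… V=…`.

2πR = 2π·15.5 = 97.389372
per-turn = √(97.389372² + 6.5²) = √(9484.6898 + 42.25) = √9526.9398 = 97.606044
L = 6.25 × 97.606044 = 610.037775
V = π·2² × L = 12.566371 × 610.037775 = 7665.960771

L=610.038 V=7665.961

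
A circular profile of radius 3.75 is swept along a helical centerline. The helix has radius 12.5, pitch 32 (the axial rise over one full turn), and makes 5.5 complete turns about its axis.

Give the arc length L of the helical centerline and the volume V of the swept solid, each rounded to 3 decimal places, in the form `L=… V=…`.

L=466.447 V=20607.016

2πR = 2π·12.5 = 78.539816
per-turn = √(78.539816² + 32²) = √(6168.5028 + 1024) = √7192.5028 = 84.808624
L = 5.5 × 84.808624 = 466.447433
V = π·3.75² × L = 44.178647 × 466.447433 = 20607.016364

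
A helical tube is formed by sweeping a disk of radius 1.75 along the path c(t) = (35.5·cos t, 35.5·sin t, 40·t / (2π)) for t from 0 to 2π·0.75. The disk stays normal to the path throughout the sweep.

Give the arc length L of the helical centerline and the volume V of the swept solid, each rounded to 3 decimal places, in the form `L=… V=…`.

L=169.958 V=1635.192

2πR = 2π·35.5 = 223.053078
per-turn = √(223.053078² + 40²) = √(49752.6758 + 1600) = √51352.6758 = 226.611288
L = 0.75 × 226.611288 = 169.958466
V = π·1.75² × L = 9.621128 × 169.958466 = 1635.192070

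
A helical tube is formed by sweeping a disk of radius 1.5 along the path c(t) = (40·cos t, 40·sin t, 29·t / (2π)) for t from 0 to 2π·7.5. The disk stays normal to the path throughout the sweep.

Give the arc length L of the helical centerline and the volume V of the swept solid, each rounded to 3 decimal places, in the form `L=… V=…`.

L=1897.462 V=13412.372

2πR = 2π·40 = 251.327412
per-turn = √(251.327412² + 29²) = √(63165.4682 + 841) = √64006.4682 = 252.994996
L = 7.5 × 252.994996 = 1897.462472
V = π·1.5² × L = 7.068583 × 1897.462472 = 13412.371869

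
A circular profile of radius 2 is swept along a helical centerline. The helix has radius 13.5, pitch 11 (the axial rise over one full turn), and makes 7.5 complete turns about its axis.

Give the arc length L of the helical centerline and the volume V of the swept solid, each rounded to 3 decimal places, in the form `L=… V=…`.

L=641.500 V=8061.322

2πR = 2π·13.5 = 84.823002
per-turn = √(84.823002² + 11²) = √(7194.9416 + 121) = √7315.9416 = 85.533278
L = 7.5 × 85.533278 = 641.499583
V = π·2² × L = 12.566371 × 641.499583 = 8061.321514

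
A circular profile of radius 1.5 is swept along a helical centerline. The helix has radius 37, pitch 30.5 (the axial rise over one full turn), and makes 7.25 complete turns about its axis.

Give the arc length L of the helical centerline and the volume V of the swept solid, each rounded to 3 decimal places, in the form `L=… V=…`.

2πR = 2π·37 = 232.477856
per-turn = √(232.477856² + 30.5²) = √(54045.9537 + 930.25) = √54976.2037 = 234.470049
L = 7.25 × 234.470049 = 1699.907853
V = π·1.5² × L = 7.068583 × 1699.907853 = 12015.940548

L=1699.908 V=12015.941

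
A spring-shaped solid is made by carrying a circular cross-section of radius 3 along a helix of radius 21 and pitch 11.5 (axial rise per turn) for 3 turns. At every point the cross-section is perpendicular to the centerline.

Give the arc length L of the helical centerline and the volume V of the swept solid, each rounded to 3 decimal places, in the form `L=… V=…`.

L=397.341 V=11234.560

2πR = 2π·21 = 131.946891
per-turn = √(131.946891² + 11.5²) = √(17409.9822 + 132.25) = √17542.2322 = 132.447092
L = 3 × 132.447092 = 397.341276
V = π·3² × L = 28.274334 × 397.341276 = 11234.559898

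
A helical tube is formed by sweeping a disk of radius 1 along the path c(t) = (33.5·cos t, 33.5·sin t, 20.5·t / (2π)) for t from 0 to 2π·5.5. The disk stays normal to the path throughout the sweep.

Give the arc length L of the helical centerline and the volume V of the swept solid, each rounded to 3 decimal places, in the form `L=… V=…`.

2πR = 2π·33.5 = 210.486708
per-turn = √(210.486708² + 20.5²) = √(44304.6542 + 420.25) = √44724.9042 = 211.482633
L = 5.5 × 211.482633 = 1163.154483
V = π·1² × L = 3.141593 × 1163.154483 = 3654.157578

L=1163.154 V=3654.158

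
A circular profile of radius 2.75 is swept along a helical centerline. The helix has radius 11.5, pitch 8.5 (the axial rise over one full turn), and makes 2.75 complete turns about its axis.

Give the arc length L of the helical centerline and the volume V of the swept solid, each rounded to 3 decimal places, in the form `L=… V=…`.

2πR = 2π·11.5 = 72.256631
per-turn = √(72.256631² + 8.5²) = √(5221.0207 + 72.25) = √5293.2707 = 72.754867
L = 2.75 × 72.754867 = 200.075885
V = π·2.75² × L = 23.758294 × 200.075885 = 4753.461794

L=200.076 V=4753.462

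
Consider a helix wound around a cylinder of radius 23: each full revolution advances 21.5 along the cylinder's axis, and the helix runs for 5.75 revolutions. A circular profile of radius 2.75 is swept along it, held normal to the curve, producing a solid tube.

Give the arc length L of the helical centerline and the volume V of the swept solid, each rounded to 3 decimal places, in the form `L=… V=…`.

L=840.097 V=19959.274

2πR = 2π·23 = 144.513262
per-turn = √(144.513262² + 21.5²) = √(20884.0829 + 462.25) = √21346.3329 = 146.103843
L = 5.75 × 146.103843 = 840.097097
V = π·2.75² × L = 23.758294 × 840.097097 = 19959.274185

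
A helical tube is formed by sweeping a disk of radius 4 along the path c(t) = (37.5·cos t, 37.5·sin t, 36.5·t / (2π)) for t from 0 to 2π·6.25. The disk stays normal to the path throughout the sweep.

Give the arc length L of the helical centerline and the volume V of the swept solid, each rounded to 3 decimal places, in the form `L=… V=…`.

L=1490.186 V=74904.934

2πR = 2π·37.5 = 235.619449
per-turn = √(235.619449² + 36.5²) = √(55516.5248 + 1332.25) = √56848.7748 = 238.429811
L = 6.25 × 238.429811 = 1490.186319
V = π·4² × L = 50.265482 × 1490.186319 = 74904.934252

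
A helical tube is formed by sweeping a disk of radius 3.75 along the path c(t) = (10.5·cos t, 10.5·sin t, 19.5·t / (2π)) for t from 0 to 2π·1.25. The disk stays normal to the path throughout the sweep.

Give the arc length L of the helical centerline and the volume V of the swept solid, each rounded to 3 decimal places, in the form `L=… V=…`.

2πR = 2π·10.5 = 65.973446
per-turn = √(65.973446² + 19.5²) = √(4352.4955 + 380.25) = √4732.7455 = 68.794953
L = 1.25 × 68.794953 = 85.993691
V = π·3.75² × L = 44.178647 × 85.993691 = 3799.084896

L=85.994 V=3799.085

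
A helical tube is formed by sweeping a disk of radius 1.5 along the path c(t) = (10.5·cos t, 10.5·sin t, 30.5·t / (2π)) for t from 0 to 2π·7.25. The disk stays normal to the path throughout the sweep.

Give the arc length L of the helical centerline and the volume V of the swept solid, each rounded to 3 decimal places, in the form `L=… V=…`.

L=526.948 V=3724.777

2πR = 2π·10.5 = 65.973446
per-turn = √(65.973446² + 30.5²) = √(4352.4955 + 930.25) = √5282.7455 = 72.682498
L = 7.25 × 72.682498 = 526.948112
V = π·1.5² × L = 7.068583 × 526.948112 = 3724.776713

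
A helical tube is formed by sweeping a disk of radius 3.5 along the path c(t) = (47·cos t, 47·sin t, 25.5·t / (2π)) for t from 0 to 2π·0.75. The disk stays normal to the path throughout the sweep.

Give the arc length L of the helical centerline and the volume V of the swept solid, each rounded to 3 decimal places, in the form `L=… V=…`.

L=222.306 V=8555.356

2πR = 2π·47 = 295.309709
per-turn = √(295.309709² + 25.5²) = √(87207.8245 + 650.25) = √87858.0745 = 296.408628
L = 0.75 × 296.408628 = 222.306471
V = π·3.5² × L = 38.484510 × 222.306471 = 8555.355595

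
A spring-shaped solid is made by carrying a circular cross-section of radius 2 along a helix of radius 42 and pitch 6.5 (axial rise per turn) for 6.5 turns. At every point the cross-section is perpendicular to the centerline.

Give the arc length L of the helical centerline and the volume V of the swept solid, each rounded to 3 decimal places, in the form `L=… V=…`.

L=1715.830 V=21561.754

2πR = 2π·42 = 263.893783
per-turn = √(263.893783² + 6.5²) = √(69639.9287 + 42.25) = √69682.1787 = 263.973822
L = 6.5 × 263.973822 = 1715.829842
V = π·2² × L = 12.566371 × 1715.829842 = 21561.753711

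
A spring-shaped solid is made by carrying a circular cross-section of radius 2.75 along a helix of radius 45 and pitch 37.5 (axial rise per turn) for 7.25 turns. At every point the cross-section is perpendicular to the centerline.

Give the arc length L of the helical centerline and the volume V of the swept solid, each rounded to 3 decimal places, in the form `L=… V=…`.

2πR = 2π·45 = 282.743339
per-turn = √(282.743339² + 37.5²) = √(79943.7956 + 1406.25) = √81350.0456 = 285.219294
L = 7.25 × 285.219294 = 2067.839881
V = π·2.75² × L = 23.758294 × 2067.839881 = 49128.348759

L=2067.840 V=49128.349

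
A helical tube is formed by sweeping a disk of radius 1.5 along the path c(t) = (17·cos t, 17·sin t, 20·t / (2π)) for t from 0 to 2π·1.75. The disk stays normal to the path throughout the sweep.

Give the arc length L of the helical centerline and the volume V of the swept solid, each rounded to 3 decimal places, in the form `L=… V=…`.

2πR = 2π·17 = 106.814150
per-turn = √(106.814150² + 20²) = √(11409.2627 + 400) = √11809.2627 = 108.670432
L = 1.75 × 108.670432 = 190.173255
V = π·1.5² × L = 7.068583 × 190.173255 = 1344.255528

L=190.173 V=1344.256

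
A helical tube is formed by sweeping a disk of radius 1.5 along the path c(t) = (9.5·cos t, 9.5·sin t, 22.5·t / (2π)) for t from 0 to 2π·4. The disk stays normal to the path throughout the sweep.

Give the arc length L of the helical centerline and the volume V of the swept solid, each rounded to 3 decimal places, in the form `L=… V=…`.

2πR = 2π·9.5 = 59.690260
per-turn = √(59.690260² + 22.5²) = √(3562.9272 + 506.25) = √4069.1772 = 63.790103
L = 4 × 63.790103 = 255.160410
V = π·1.5² × L = 7.068583 × 255.160410 = 1803.622659

L=255.160 V=1803.623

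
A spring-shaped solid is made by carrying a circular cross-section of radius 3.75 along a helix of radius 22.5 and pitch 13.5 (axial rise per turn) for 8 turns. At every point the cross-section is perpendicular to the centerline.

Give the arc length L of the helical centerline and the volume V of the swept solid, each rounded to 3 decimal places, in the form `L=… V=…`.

L=1136.118 V=50192.168

2πR = 2π·22.5 = 141.371669
per-turn = √(141.371669² + 13.5²) = √(19985.9489 + 182.25) = √20168.1989 = 142.014784
L = 8 × 142.014784 = 1136.118273
V = π·3.75² × L = 44.178647 × 1136.118273 = 50192.167785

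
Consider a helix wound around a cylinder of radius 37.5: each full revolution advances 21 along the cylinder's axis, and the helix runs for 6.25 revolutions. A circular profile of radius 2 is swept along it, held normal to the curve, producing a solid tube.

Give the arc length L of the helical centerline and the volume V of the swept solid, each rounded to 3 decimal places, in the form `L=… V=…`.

L=1478.459 V=18578.863

2πR = 2π·37.5 = 235.619449
per-turn = √(235.619449² + 21²) = √(55516.5248 + 441) = √55957.5248 = 236.553429
L = 6.25 × 236.553429 = 1478.458931
V = π·2² × L = 12.566371 × 1478.458931 = 18578.862866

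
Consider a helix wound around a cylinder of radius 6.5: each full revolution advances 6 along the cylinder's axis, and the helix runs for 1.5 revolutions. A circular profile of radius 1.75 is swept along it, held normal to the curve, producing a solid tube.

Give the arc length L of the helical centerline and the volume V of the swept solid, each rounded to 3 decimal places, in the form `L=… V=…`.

L=61.919 V=595.727

2πR = 2π·6.5 = 40.840704
per-turn = √(40.840704² + 6²) = √(1667.9631 + 36) = √1703.9631 = 41.279088
L = 1.5 × 41.279088 = 61.918633
V = π·1.75² × L = 9.621128 × 61.918633 = 595.727060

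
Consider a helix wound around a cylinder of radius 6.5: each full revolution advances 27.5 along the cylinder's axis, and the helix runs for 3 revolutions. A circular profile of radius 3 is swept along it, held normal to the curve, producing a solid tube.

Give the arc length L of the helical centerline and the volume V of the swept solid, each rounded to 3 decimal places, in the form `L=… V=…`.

L=147.709 V=4176.371

2πR = 2π·6.5 = 40.840704
per-turn = √(40.840704² + 27.5²) = √(1667.9631 + 756.25) = √2424.2131 = 49.236299
L = 3 × 49.236299 = 147.708897
V = π·3² × L = 28.274334 × 147.708897 = 4176.370675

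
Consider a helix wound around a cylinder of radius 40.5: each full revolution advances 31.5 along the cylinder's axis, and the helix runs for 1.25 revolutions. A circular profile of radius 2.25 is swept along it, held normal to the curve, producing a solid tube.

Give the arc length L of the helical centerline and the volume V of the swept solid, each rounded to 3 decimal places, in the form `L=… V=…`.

2πR = 2π·40.5 = 254.469005
per-turn = √(254.469005² + 31.5²) = √(64754.4745 + 992.25) = √65746.7245 = 256.411241
L = 1.25 × 256.411241 = 320.514051
V = π·2.25² × L = 15.904313 × 320.514051 = 5097.555729

L=320.514 V=5097.556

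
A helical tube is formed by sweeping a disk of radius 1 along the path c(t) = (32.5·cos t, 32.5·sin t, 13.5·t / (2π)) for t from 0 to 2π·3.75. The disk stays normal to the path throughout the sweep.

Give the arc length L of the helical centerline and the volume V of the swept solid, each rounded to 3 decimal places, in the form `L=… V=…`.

2πR = 2π·32.5 = 204.203522
per-turn = √(204.203522² + 13.5²) = √(41699.0786 + 182.25) = √41881.3286 = 204.649282
L = 3.75 × 204.649282 = 767.434807
V = π·1² × L = 3.141593 × 767.434807 = 2410.967553

L=767.435 V=2410.968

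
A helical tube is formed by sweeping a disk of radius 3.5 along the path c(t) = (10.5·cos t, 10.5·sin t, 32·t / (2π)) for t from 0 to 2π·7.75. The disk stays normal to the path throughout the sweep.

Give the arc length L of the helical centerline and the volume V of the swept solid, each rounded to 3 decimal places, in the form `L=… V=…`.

2πR = 2π·10.5 = 65.973446
per-turn = √(65.973446² + 32²) = √(4352.4955 + 1024) = √5376.4955 = 73.324590
L = 7.75 × 73.324590 = 568.265575
V = π·3.5² × L = 38.484510 × 568.265575 = 21869.422197

L=568.266 V=21869.422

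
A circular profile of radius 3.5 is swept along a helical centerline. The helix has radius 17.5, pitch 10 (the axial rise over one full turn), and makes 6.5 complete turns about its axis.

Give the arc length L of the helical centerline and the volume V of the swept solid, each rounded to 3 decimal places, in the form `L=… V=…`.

2πR = 2π·17.5 = 109.955743
per-turn = √(109.955743² + 10²) = √(12090.2654 + 100) = √12190.2654 = 110.409535
L = 6.5 × 110.409535 = 717.661977
V = π·3.5² × L = 38.484510 × 717.661977 = 27618.869523

L=717.662 V=27618.870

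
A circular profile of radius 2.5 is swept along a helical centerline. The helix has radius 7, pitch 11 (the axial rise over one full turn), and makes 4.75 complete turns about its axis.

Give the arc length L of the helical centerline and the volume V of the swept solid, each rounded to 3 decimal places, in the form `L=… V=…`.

2πR = 2π·7 = 43.982297
per-turn = √(43.982297² + 11²) = √(1934.4425 + 121) = √2055.4425 = 45.336988
L = 4.75 × 45.336988 = 215.350692
V = π·2.5² × L = 19.634954 × 215.350692 = 4228.400950

L=215.351 V=4228.401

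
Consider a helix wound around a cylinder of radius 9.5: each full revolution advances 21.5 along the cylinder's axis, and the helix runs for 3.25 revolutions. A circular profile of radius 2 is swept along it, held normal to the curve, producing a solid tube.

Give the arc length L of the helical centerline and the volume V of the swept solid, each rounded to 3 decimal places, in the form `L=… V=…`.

L=206.194 V=2591.109

2πR = 2π·9.5 = 59.690260
per-turn = √(59.690260² + 21.5²) = √(3562.9272 + 462.25) = √4025.1772 = 63.444284
L = 3.25 × 63.444284 = 206.193923
V = π·2² × L = 12.566371 × 206.193923 = 2591.109260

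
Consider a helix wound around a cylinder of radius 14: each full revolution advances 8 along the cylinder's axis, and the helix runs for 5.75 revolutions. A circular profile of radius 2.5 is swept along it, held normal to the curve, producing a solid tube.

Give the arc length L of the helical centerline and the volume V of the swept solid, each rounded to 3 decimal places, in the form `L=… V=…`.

L=507.884 V=9972.276

2πR = 2π·14 = 87.964594
per-turn = √(87.964594² + 8²) = √(7737.7699 + 64) = √7801.7699 = 88.327628
L = 5.75 × 88.327628 = 507.883860
V = π·2.5² × L = 19.634954 × 507.883860 = 9972.276280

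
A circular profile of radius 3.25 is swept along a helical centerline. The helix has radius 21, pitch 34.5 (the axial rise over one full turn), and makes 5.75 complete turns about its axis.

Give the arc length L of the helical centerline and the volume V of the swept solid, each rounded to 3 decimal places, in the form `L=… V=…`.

2πR = 2π·21 = 131.946891
per-turn = √(131.946891² + 34.5²) = √(17409.9822 + 1190.25) = √18600.2322 = 136.382668
L = 5.75 × 136.382668 = 784.200342
V = π·3.25² × L = 33.183072 × 784.200342 = 26022.176717

L=784.200 V=26022.177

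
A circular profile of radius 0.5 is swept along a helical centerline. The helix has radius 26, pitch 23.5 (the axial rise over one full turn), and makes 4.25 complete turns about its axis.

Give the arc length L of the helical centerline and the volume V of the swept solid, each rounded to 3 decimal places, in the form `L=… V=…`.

2πR = 2π·26 = 163.362818
per-turn = √(163.362818² + 23.5²) = √(26687.4103 + 552.25) = √27239.6603 = 165.044419
L = 4.25 × 165.044419 = 701.438781
V = π·0.5² × L = 0.785398 × 701.438781 = 550.908731

L=701.439 V=550.909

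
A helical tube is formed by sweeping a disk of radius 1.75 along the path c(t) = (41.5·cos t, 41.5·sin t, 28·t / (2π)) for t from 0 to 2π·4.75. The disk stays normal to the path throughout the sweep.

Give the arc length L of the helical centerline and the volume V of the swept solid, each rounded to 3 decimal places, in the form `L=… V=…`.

2πR = 2π·41.5 = 260.752190
per-turn = √(260.752190² + 28²) = √(67991.7047 + 784) = √68775.7047 = 262.251224
L = 4.75 × 262.251224 = 1245.693316
V = π·1.75² × L = 9.621128 × 1245.693316 = 11984.974222

L=1245.693 V=11984.974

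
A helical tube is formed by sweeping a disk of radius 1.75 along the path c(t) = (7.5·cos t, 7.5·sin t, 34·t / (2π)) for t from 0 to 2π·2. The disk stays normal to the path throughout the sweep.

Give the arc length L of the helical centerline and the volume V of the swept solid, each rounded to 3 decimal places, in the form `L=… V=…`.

L=116.218 V=1118.149

2πR = 2π·7.5 = 47.123890
per-turn = √(47.123890² + 34²) = √(2220.6610 + 1156) = √3376.6610 = 58.109044
L = 2 × 58.109044 = 116.218088
V = π·1.75² × L = 9.621128 × 116.218088 = 1118.149042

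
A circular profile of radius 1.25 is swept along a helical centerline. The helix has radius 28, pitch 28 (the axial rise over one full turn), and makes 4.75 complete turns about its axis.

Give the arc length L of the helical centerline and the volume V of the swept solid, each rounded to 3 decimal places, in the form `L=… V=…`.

2πR = 2π·28 = 175.929189
per-turn = √(175.929189² + 28²) = √(30951.0794 + 784) = √31735.0794 = 178.143424
L = 4.75 × 178.143424 = 846.181262
V = π·1.25² × L = 4.908739 × 846.181262 = 4153.682559

L=846.181 V=4153.683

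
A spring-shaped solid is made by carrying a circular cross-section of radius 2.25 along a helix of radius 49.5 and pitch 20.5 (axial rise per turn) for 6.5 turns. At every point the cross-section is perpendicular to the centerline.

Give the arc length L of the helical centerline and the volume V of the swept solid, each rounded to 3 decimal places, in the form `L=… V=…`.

L=2026.002 V=32222.162

2πR = 2π·49.5 = 311.017673
per-turn = √(311.017673² + 20.5²) = √(96731.9927 + 420.25) = √97152.2427 = 311.692545
L = 6.5 × 311.692545 = 2026.001544
V = π·2.25² × L = 15.904313 × 2026.001544 = 32222.162304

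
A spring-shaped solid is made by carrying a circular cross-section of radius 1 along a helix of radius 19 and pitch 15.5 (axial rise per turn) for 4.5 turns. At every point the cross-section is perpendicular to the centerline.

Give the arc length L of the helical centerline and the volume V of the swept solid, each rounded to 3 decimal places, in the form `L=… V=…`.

2πR = 2π·19 = 119.380521
per-turn = √(119.380521² + 15.5²) = √(14251.7088 + 240.25) = √14491.9588 = 120.382552
L = 4.5 × 120.382552 = 541.721483
V = π·1² × L = 3.141593 × 541.721483 = 1701.868230

L=541.721 V=1701.868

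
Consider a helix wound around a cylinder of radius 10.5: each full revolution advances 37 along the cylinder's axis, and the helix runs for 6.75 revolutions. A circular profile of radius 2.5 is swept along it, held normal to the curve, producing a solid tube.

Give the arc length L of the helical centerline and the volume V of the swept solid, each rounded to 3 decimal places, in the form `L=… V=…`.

L=510.574 V=10025.094

2πR = 2π·10.5 = 65.973446
per-turn = √(65.973446² + 37²) = √(4352.4955 + 1369) = √5721.4955 = 75.640568
L = 6.75 × 75.640568 = 510.573835
V = π·2.5² × L = 19.634954 × 510.573835 = 10025.093799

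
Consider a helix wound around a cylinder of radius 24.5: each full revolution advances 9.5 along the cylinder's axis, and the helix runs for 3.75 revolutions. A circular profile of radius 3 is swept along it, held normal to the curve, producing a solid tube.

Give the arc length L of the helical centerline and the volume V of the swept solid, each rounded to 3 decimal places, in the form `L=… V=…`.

L=578.366 V=16352.910

2πR = 2π·24.5 = 153.938040
per-turn = √(153.938040² + 9.5²) = √(23696.9202 + 90.25) = √23787.1702 = 154.230899
L = 3.75 × 154.230899 = 578.365871
V = π·3² × L = 28.274334 × 578.365871 = 16352.909736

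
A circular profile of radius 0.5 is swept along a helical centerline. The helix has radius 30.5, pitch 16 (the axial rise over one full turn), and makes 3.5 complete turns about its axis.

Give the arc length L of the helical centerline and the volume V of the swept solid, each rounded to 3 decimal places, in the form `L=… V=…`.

L=673.064 V=528.623

2πR = 2π·30.5 = 191.637152
per-turn = √(191.637152² + 16²) = √(36724.7980 + 256) = √36980.7980 = 192.303921
L = 3.5 × 192.303921 = 673.063723
V = π·0.5² × L = 0.785398 × 673.063723 = 528.623012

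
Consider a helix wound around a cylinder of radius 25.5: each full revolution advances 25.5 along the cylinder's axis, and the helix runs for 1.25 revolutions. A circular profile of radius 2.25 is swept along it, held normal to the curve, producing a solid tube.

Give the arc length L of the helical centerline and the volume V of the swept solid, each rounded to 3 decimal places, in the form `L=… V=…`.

L=202.797 V=3225.350

2πR = 2π·25.5 = 160.221225
per-turn = √(160.221225² + 25.5²) = √(25670.8410 + 650.25) = √26321.0910 = 162.237761
L = 1.25 × 162.237761 = 202.797201
V = π·2.25² × L = 15.904313 × 202.797201 = 3225.350123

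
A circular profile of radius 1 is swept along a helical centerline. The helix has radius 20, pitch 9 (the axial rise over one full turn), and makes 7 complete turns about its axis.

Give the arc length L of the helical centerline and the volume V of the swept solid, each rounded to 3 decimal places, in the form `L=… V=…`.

2πR = 2π·20 = 125.663706
per-turn = √(125.663706² + 9²) = √(15791.3670 + 81) = √15872.3670 = 125.985583
L = 7 × 125.985583 = 881.899079
V = π·1² × L = 3.141593 × 881.899079 = 2770.567667

L=881.899 V=2770.568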